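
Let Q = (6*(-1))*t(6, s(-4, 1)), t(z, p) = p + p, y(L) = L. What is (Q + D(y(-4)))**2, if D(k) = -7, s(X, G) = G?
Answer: 361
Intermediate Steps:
t(z, p) = 2*p
Q = -12 (Q = (6*(-1))*(2*1) = -6*2 = -12)
(Q + D(y(-4)))**2 = (-12 - 7)**2 = (-19)**2 = 361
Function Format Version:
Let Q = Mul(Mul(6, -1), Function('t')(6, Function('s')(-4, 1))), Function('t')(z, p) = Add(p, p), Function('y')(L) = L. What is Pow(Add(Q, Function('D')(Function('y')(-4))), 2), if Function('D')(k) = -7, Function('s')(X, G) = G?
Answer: 361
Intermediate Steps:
Function('t')(z, p) = Mul(2, p)
Q = -12 (Q = Mul(Mul(6, -1), Mul(2, 1)) = Mul(-6, 2) = -12)
Pow(Add(Q, Function('D')(Function('y')(-4))), 2) = Pow(Add(-12, -7), 2) = Pow(-19, 2) = 361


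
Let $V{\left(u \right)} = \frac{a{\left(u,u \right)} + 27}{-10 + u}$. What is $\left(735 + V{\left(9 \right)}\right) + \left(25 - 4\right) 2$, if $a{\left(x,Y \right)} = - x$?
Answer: $759$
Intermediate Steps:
$V{\left(u \right)} = \frac{27 - u}{-10 + u}$ ($V{\left(u \right)} = \frac{- u + 27}{-10 + u} = \frac{27 - u}{-10 + u}$)
$\left(735 + V{\left(9 \right)}\right) + \left(25 - 4\right) 2 = \left(735 + \frac{27 - 9}{-10 + 9}\right) + \left(25 - 4\right) 2 = \left(735 + \frac{27 - 9}{-1}\right) + 21 \cdot 2 = \left(735 - 18\right) + 42 = 717 + 42 = 759$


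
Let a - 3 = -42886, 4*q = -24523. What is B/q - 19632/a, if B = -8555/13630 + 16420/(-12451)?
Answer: 281930013941766/615404757367373 ≈ 0.45812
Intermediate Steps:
q = -24523/4 (q = (1/4)*(-24523) = -24523/4 ≈ -6130.8)
a = -42883 (a = 3 - 42886 = -42883)
B = -2278089/1170394 (B = -8555*1/13630 + 16420*(-1/12451) = -59/94 - 16420/12451 = -2278089/1170394 ≈ -1.9464)
B/q - 19632/a = -2278089/(1170394*(-24523/4)) - 19632/(-42883) = -2278089/1170394*(-4/24523) - 19632*(-1/42883) = 4556178/14350786031 + 19632/42883 = 281930013941766/615404757367373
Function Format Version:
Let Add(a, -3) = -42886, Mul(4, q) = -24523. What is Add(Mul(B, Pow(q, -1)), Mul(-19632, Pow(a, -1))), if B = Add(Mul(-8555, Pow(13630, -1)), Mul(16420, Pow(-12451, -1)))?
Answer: Rational(281930013941766, 615404757367373) ≈ 0.45812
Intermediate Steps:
q = Rational(-24523, 4) (q = Mul(Rational(1, 4), -24523) = Rational(-24523, 4) ≈ -6130.8)
a = -42883 (a = Add(3, -42886) = -42883)
B = Rational(-2278089, 1170394) (B = Add(Mul(-8555, Rational(1, 13630)), Mul(16420, Rational(-1, 12451))) = Add(Rational(-59, 94), Rational(-16420, 12451)) = Rational(-2278089, 1170394) ≈ -1.9464)
Add(Mul(B, Pow(q, -1)), Mul(-19632, Pow(a, -1))) = Add(Mul(Rational(-2278089, 1170394), Pow(Rational(-24523, 4), -1)), Mul(-19632, Pow(-42883, -1))) = Add(Mul(Rational(-2278089, 1170394), Rational(-4, 24523)), Mul(-19632, Rational(-1, 42883))) = Add(Rational(4556178, 14350786031), Rational(19632, 42883)) = Rational(281930013941766, 615404757367373)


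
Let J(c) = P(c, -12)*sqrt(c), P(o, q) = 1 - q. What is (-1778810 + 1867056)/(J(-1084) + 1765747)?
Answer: 155820109762/3117862651205 - 2294396*I*sqrt(271)/3117862651205 ≈ 0.049977 - 1.2114e-5*I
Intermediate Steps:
J(c) = 13*sqrt(c) (J(c) = (1 - 1*(-12))*sqrt(c) = (1 + 12)*sqrt(c) = 13*sqrt(c))
(-1778810 + 1867056)/(J(-1084) + 1765747) = (-1778810 + 1867056)/(13*sqrt(-1084) + 1765747) = 88246/(13*(2*I*sqrt(271)) + 1765747) = 88246/(26*I*sqrt(271) + 1765747) = 88246/(1765747 + 26*I*sqrt(271))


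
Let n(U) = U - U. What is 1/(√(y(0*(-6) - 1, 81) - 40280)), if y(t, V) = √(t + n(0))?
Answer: (-40280 + I)^(-½) ≈ 6.0e-8 - 0.0049826*I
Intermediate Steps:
n(U) = 0
y(t, V) = √t (y(t, V) = √(t + 0) = √t)
1/(√(y(0*(-6) - 1, 81) - 40280)) = 1/(√(√(0*(-6) - 1) - 40280)) = 1/(√(√(0 - 1) - 40280)) = 1/(√(√(-1) - 40280)) = 1/(√(I - 40280)) = 1/(√(-40280 + I)) = (-40280 + I)^(-½)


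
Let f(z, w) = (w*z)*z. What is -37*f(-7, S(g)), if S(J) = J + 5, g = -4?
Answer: -1813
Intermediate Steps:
S(J) = 5 + J
f(z, w) = w*z²
-37*f(-7, S(g)) = -37*(5 - 4)*(-7)² = -37*49 = -1813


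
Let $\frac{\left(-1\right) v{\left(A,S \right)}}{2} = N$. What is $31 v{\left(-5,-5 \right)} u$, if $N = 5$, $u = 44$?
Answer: $-13640$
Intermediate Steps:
$v{\left(A,S \right)} = -10$ ($v{\left(A,S \right)} = \left(-2\right) 5 = -10$)
$31 v{\left(-5,-5 \right)} u = 31 \left(-10\right) 44 = \left(-310\right) 44 = -13640$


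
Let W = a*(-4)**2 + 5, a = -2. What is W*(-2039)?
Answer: 55053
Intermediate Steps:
W = -27 (W = -2*(-4)**2 + 5 = -2*16 + 5 = -32 + 5 = -27)
W*(-2039) = -27*(-2039) = 55053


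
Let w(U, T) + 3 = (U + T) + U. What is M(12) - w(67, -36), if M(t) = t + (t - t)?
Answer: -83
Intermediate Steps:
M(t) = t (M(t) = t + 0 = t)
w(U, T) = -3 + T + 2*U (w(U, T) = -3 + ((U + T) + U) = -3 + ((T + U) + U) = -3 + (T + 2*U) = -3 + T + 2*U)
M(12) - w(67, -36) = 12 - (-3 - 36 + 2*67) = 12 - (-3 - 36 + 134) = 12 - 1*95 = 12 - 95 = -83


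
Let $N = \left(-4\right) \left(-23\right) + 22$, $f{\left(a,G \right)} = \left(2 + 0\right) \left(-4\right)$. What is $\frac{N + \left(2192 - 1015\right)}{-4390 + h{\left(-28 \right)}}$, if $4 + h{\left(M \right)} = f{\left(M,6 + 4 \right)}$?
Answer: $- \frac{1291}{4402} \approx -0.29328$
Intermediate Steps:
$f{\left(a,G \right)} = -8$ ($f{\left(a,G \right)} = 2 \left(-4\right) = -8$)
$h{\left(M \right)} = -12$ ($h{\left(M \right)} = -4 - 8 = -12$)
$N = 114$ ($N = 92 + 22 = 114$)
$\frac{N + \left(2192 - 1015\right)}{-4390 + h{\left(-28 \right)}} = \frac{114 + \left(2192 - 1015\right)}{-4390 - 12} = \frac{114 + \left(2192 - 1015\right)}{-4402} = \left(114 + 1177\right) \left(- \frac{1}{4402}\right) = 1291 \left(- \frac{1}{4402}\right) = - \frac{1291}{4402}$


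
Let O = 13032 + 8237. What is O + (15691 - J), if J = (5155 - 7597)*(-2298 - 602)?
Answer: -7044840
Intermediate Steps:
J = 7081800 (J = -2442*(-2900) = 7081800)
O = 21269
O + (15691 - J) = 21269 + (15691 - 1*7081800) = 21269 + (15691 - 7081800) = 21269 - 7066109 = -7044840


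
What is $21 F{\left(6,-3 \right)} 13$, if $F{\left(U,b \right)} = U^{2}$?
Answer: $9828$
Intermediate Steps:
$21 F{\left(6,-3 \right)} 13 = 21 \cdot 6^{2} \cdot 13 = 21 \cdot 36 \cdot 13 = 756 \cdot 13 = 9828$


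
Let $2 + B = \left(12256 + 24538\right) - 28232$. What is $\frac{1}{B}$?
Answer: $\frac{1}{8560} \approx 0.00011682$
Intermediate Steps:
$B = 8560$ ($B = -2 + \left(\left(12256 + 24538\right) - 28232\right) = -2 + \left(36794 - 28232\right) = -2 + 8562 = 8560$)
$\frac{1}{B} = \frac{1}{8560}$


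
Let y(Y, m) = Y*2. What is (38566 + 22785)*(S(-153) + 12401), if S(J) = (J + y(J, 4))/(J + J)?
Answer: 1521811555/2 ≈ 7.6091e+8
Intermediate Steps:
y(Y, m) = 2*Y
S(J) = 3/2 (S(J) = (J + 2*J)/(J + J) = (3*J)/((2*J)) = (3*J)*(1/(2*J)) = 3/2)
(38566 + 22785)*(S(-153) + 12401) = (38566 + 22785)*(3/2 + 12401) = 61351*(24805/2) = 1521811555/2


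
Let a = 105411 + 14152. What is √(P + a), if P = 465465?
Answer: 2*√146257 ≈ 764.87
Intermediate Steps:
a = 119563
√(P + a) = √(465465 + 119563) = √585028 = 2*√146257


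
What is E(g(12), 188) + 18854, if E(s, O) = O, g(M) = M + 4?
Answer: 19042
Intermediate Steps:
g(M) = 4 + M
E(g(12), 188) + 18854 = 188 + 18854 = 19042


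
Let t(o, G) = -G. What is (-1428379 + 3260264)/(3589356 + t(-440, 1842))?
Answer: 1831885/3587514 ≈ 0.51063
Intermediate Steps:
(-1428379 + 3260264)/(3589356 + t(-440, 1842)) = (-1428379 + 3260264)/(3589356 - 1*1842) = 1831885/(3589356 - 1842) = 1831885/3587514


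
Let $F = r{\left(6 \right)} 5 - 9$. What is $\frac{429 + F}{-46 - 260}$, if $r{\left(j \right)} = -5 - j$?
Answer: $- \frac{365}{306} \approx -1.1928$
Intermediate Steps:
$F = -64$ ($F = \left(-5 - 6\right) 5 - 9 = \left(-11\right) 5 - 9 = -55 - 9 = -64$)
$\frac{429 + F}{-46 - 260} = \frac{429 - 64}{-46 - 260} = \frac{365}{-306} = 365 \left(- \frac{1}{306}\right) = - \frac{365}{306}$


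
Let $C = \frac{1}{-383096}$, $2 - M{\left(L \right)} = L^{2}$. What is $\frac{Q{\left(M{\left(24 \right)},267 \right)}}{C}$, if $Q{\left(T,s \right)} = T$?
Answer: $219897104$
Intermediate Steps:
$M{\left(L \right)} = 2 - L^{2}$
$C = - \frac{1}{383096} \approx -2.6103 \cdot 10^{-6}$
$\frac{Q{\left(M{\left(24 \right)},267 \right)}}{C} = \frac{2 - 24^{2}}{- \frac{1}{383096}} = \left(2 - 576\right) \left(-383096\right) = \left(-574\right) \left(-383096\right) = 219897104$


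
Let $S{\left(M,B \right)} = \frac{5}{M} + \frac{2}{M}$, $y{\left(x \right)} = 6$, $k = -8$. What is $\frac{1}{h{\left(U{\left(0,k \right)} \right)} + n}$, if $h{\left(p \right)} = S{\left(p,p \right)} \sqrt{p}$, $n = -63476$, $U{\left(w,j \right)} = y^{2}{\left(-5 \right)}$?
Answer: $- \frac{6}{380849} \approx -1.5754 \cdot 10^{-5}$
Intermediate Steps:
$S{\left(M,B \right)} = \frac{7}{M}$
$U{\left(w,j \right)} = 36$ ($U{\left(w,j \right)} = 6^{2} = 36$)
$h{\left(p \right)} = \frac{7}{\sqrt{p}}$ ($h{\left(p \right)} = \frac{7}{p} \sqrt{p} = \frac{7}{\sqrt{p}}$)
$\frac{1}{h{\left(U{\left(0,k \right)} \right)} + n} = \frac{1}{\frac{7}{6} - 63476} = \frac{1}{- \frac{380849}{6}} = - \frac{6}{380849}$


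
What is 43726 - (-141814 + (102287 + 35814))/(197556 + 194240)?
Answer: 17131675609/391796 ≈ 43726.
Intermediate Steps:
43726 - (-141814 + (102287 + 35814))/(197556 + 194240) = 43726 - (-141814 + 138101)/391796 = 43726 - (-3713)/391796 = 43726 - 1*(-3713/391796) = 43726 + 3713/391796 = 17131675609/391796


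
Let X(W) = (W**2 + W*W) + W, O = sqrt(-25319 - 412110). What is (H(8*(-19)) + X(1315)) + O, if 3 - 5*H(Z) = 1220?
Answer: 17297608/5 + I*sqrt(437429) ≈ 3.4595e+6 + 661.38*I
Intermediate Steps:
H(Z) = -1217/5 (H(Z) = 3/5 - 1/5*1220 = 3/5 - 244 = -1217/5)
O = I*sqrt(437429) (O = sqrt(-437429) = I*sqrt(437429) ≈ 661.38*I)
X(W) = W + 2*W**2 (X(W) = (W**2 + W**2) + W = 2*W**2 + W = W + 2*W**2)
(H(8*(-19)) + X(1315)) + O = (-1217/5 + 1315*(1 + 2*1315)) + I*sqrt(437429) = (-1217/5 + 1315*(1 + 2630)) + I*sqrt(437429) = (-1217/5 + 1315*2631) + I*sqrt(437429) = (-1217/5 + 3459765) + I*sqrt(437429) = 17297608/5 + I*sqrt(437429)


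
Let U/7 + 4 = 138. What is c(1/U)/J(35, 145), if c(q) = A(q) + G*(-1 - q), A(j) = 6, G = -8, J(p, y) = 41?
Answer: 6570/19229 ≈ 0.34167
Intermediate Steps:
U = 938 (U = -28 + 7*138 = -28 + 966 = 938)
c(q) = 14 + 8*q (c(q) = 6 - 8*(-1 - q) = 6 + (8 + 8*q) = 14 + 8*q)
c(1/U)/J(35, 145) = (14 + 8/938)/41 = (14 + 8*(1/938))*(1/41) = (14 + 4/469)*(1/41) = (6570/469)*(1/41) = 6570/19229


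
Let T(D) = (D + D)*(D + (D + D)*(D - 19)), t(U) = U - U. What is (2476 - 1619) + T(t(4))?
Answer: 857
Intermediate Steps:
t(U) = 0
T(D) = 2*D*(D + 2*D*(-19 + D)) (T(D) = (2*D)*(D + (2*D)*(-19 + D)) = (2*D)*(D + 2*D*(-19 + D)) = 2*D*(D + 2*D*(-19 + D)))
(2476 - 1619) + T(t(4)) = (2476 - 1619) + 0²*(-74 + 4*0) = 857 + 0*(-74 + 0) = 857 + 0*(-74) = 857 + 0 = 857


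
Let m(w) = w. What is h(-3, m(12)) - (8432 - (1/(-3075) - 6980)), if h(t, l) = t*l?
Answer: -47502601/3075 ≈ -15448.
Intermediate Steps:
h(t, l) = l*t
h(-3, m(12)) - (8432 - (1/(-3075) - 6980)) = 12*(-3) - (8432 - (1/(-3075) - 6980)) = -36 - (8432 - (-1/3075 - 6980)) = -36 - (8432 - 1*(-21463501/3075)) = -36 - (8432 + 21463501/3075) = -36 - 1*47391901/3075 = -36 - 47391901/3075 = -47502601/3075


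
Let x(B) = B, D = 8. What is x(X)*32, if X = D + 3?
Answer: 352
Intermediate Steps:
X = 11 (X = 8 + 3 = 11)
x(X)*32 = 11*32 = 352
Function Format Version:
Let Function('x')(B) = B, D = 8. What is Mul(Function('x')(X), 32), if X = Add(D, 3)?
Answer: 352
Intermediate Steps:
X = 11 (X = Add(8, 3) = 11)
Mul(Function('x')(X), 32) = Mul(11, 32) = 352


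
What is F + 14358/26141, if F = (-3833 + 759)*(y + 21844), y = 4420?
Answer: -2110507632218/26141 ≈ -8.0735e+7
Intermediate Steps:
F = -80735536 (F = (-3833 + 759)*(4420 + 21844) = -3074*26264 = -80735536)
F + 14358/26141 = -80735536 + 14358/26141 = -2110507632218/26141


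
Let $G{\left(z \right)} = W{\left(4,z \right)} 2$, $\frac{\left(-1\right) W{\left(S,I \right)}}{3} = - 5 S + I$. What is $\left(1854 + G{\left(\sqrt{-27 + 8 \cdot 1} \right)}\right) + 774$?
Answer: $2748 - 6 i \sqrt{19} \approx 2748.0 - 26.153 i$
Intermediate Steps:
$W{\left(S,I \right)} = - 3 I + 15 S$ ($W{\left(S,I \right)} = - 3 \left(- 5 S + I\right) = - 3 \left(I - 5 S\right) = - 3 I + 15 S$)
$G{\left(z \right)} = 120 - 6 z$ ($G{\left(z \right)} = \left(- 3 z + 15 \cdot 4\right) 2 = \left(- 3 z + 60\right) 2 = \left(60 - 3 z\right) 2 = 120 - 6 z$)
$\left(1854 + G{\left(\sqrt{-27 + 8 \cdot 1} \right)}\right) + 774 = \left(1854 + \left(120 - 6 \sqrt{-27 + 8 \cdot 1}\right)\right) + 774 = \left(1854 + \left(120 - 6 \sqrt{-27 + 8}\right)\right) + 774 = \left(1854 + \left(120 - 6 \sqrt{-19}\right)\right) + 774 = \left(1854 + \left(120 - 6 i \sqrt{19}\right)\right) + 774 = \left(1974 - 6 i \sqrt{19}\right) + 774 = 2748 - 6 i \sqrt{19}$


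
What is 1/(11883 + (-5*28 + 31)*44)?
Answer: 1/7087 ≈ 0.00014110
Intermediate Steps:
1/(11883 + (-5*28 + 31)*44) = 1/(11883 + (-140 + 31)*44) = 1/(11883 - 109*44) = 1/(11883 - 4796) = 1/7087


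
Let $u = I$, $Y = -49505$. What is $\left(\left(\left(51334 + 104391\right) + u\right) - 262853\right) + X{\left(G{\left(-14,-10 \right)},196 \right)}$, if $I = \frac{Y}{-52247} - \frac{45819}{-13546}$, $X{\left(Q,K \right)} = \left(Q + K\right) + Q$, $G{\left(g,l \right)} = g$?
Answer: $- \frac{5822813632269}{54441374} \approx -1.0696 \cdot 10^{5}$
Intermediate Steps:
$X{\left(Q,K \right)} = K + 2 Q$ ($X{\left(Q,K \right)} = \left(K + Q\right) + Q = K + 2 Q$)
$I = \frac{235730771}{54441374}$ ($I = - \frac{49505}{-52247} - \frac{45819}{-13546} = \left(-49505\right) \left(- \frac{1}{52247}\right) - - \frac{45819}{13546} = \frac{49505}{52247} + \frac{45819}{13546} = \frac{235730771}{54441374} \approx 4.33$)
$u = \frac{235730771}{54441374} \approx 4.33$
$\left(\left(\left(51334 + 104391\right) + u\right) - 262853\right) + X{\left(G{\left(-14,-10 \right)},196 \right)} = \left(\left(\left(51334 + 104391\right) + \frac{235730771}{54441374}\right) - 262853\right) + \left(196 + 2 \left(-14\right)\right) = \left(\left(155725 + \frac{235730771}{54441374}\right) - 262853\right) + \left(196 - 28\right) = \left(\frac{8478118696921}{54441374} - 262853\right) + 168 = - \frac{5831959783101}{54441374} + 168 = - \frac{5822813632269}{54441374}$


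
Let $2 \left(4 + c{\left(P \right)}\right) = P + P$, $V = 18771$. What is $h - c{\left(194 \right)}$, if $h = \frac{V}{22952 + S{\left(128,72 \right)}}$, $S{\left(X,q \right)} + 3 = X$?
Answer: $- \frac{4365859}{23077} \approx -189.19$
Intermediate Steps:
$S{\left(X,q \right)} = -3 + X$
$h = \frac{18771}{23077}$ ($h = \frac{18771}{22952 + \left(-3 + 128\right)} = \frac{18771}{22952 + 125} = \frac{18771}{23077} \approx 0.81341$)
$c{\left(P \right)} = -4 + P$ ($c{\left(P \right)} = -4 + \frac{P + P}{2} = -4 + \frac{2 P}{2} = -4 + P$)
$h - c{\left(194 \right)} = \frac{18771}{23077} - \left(-4 + 194\right) = \frac{18771}{23077} - 190 = - \frac{4365859}{23077}$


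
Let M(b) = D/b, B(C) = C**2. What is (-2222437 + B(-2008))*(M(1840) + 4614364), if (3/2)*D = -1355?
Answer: 1536450930060313/184 ≈ 8.3503e+12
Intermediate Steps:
D = -2710/3 (D = (2/3)*(-1355) = -2710/3 ≈ -903.33)
M(b) = -2710/(3*b)
(-2222437 + B(-2008))*(M(1840) + 4614364) = (-2222437 + (-2008)**2)*(-2710/3/1840 + 4614364) = (-2222437 + 4032064)*(-2710/3*1/1840 + 4614364) = 1809627*(-271/552 + 4614364) = 1809627*(2547128657/552) = 1536450930060313/184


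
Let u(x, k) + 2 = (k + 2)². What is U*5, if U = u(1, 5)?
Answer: 235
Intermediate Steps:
u(x, k) = -2 + (2 + k)² (u(x, k) = -2 + (k + 2)² = -2 + (2 + k)²)
U = 47 (U = -2 + (2 + 5)² = -2 + 7² = -2 + 49 = 47)
U*5 = 47*5 = 235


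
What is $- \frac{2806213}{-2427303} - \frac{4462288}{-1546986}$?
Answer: $\frac{2528749545547}{625833959793} \approx 4.0406$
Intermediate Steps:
$- \frac{2806213}{-2427303} - \frac{4462288}{-1546986} = \left(-2806213\right) \left(- \frac{1}{2427303}\right) - - \frac{2231144}{773493} = \frac{2806213}{2427303} + \frac{2231144}{773493} = \frac{2528749545547}{625833959793}$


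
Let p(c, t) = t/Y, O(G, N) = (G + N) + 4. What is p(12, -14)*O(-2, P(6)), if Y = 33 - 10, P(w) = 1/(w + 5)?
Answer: -14/11 ≈ -1.2727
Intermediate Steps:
P(w) = 1/(5 + w)
Y = 23
O(G, N) = 4 + G + N
p(c, t) = t/23
p(12, -14)*O(-2, P(6)) = ((1/23)*(-14))*(4 - 2 + 1/(5 + 6)) = -14*(4 - 2 + 1/11)/23 = -14/23*23/11 = -14/11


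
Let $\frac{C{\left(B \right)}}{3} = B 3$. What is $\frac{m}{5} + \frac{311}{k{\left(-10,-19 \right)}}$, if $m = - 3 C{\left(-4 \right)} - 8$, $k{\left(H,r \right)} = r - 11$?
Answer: $\frac{289}{30} \approx 9.6333$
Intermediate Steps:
$C{\left(B \right)} = 9 B$ ($C{\left(B \right)} = 3 B 3 = 3 \cdot 3 B = 9 B$)
$k{\left(H,r \right)} = -11 + r$
$m = 100$ ($m = - 3 \cdot 9 \left(-4\right) - 8 = \left(-3\right) \left(-36\right) - 8 = 108 - 8 = 100$)
$\frac{m}{5} + \frac{311}{k{\left(-10,-19 \right)}} = \frac{100}{5} + \frac{311}{-11 - 19} = 100 \cdot \frac{1}{5} + \frac{311}{-30} = 20 + 311 \left(- \frac{1}{30}\right) = 20 - \frac{311}{30} = \frac{289}{30}$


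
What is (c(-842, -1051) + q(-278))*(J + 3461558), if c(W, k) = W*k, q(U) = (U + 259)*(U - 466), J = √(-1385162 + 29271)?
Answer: 3112210643524 + 899078*I*√1355891 ≈ 3.1122e+12 + 1.0469e+9*I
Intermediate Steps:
J = I*√1355891 (J = √(-1355891) = I*√1355891 ≈ 1164.4*I)
q(U) = (-466 + U)*(259 + U) (q(U) = (259 + U)*(-466 + U) = (-466 + U)*(259 + U))
(c(-842, -1051) + q(-278))*(J + 3461558) = (-842*(-1051) + (-120694 + (-278)² - 207*(-278)))*(I*√1355891 + 3461558) = (884942 + (-120694 + 77284 + 57546))*(3461558 + I*√1355891) = (884942 + 14136)*(3461558 + I*√1355891) = 899078*(3461558 + I*√1355891) = 3112210643524 + 899078*I*√1355891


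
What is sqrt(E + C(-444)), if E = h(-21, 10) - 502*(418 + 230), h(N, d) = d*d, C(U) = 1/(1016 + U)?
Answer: I*sqrt(26599731873)/286 ≈ 570.26*I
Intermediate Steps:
h(N, d) = d**2
E = -325196 (E = 10**2 - 502*(418 + 230) = 100 - 502*648 = 100 - 325296 = -325196)
sqrt(E + C(-444)) = sqrt(-325196 + 1/(1016 - 444)) = sqrt(-325196 + 1/572) = sqrt(-186012111/572) = I*sqrt(26599731873)/286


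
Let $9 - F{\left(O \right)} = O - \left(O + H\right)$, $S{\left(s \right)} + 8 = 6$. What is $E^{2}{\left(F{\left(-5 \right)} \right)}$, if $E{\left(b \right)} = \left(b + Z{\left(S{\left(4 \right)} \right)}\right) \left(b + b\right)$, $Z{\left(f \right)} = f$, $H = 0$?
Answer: $15876$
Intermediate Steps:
$S{\left(s \right)} = -2$ ($S{\left(s \right)} = -8 + 6 = -2$)
$F{\left(O \right)} = 9$ ($F{\left(O \right)} = 9 - \left(O - \left(O + 0\right)\right) = 9 - \left(O - O\right) = 9 - 0 = 9 + 0 = 9$)
$E{\left(b \right)} = 2 b \left(-2 + b\right)$ ($E{\left(b \right)} = \left(b - 2\right) \left(b + b\right) = \left(-2 + b\right) 2 b = 2 b \left(-2 + b\right)$)
$E^{2}{\left(F{\left(-5 \right)} \right)} = \left(2 \cdot 9 \left(-2 + 9\right)\right)^{2} = \left(2 \cdot 9 \cdot 7\right)^{2} = 126^{2} = 15876$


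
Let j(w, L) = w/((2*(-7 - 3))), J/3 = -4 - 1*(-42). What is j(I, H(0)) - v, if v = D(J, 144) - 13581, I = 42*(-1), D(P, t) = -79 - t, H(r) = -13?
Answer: 138061/10 ≈ 13806.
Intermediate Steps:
J = 114 (J = 3*(-4 - 1*(-42)) = 3*(-4 + 42) = 3*38 = 114)
I = -42
j(w, L) = -w/20 (j(w, L) = w/((2*(-10))) = w/(-20) = w*(-1/20) = -w/20)
v = -13804 (v = (-79 - 1*144) - 13581 = (-79 - 144) - 13581 = -223 - 13581 = -13804)
j(I, H(0)) - v = -1/20*(-42) - 1*(-13804) = 21/10 + 13804 = 138061/10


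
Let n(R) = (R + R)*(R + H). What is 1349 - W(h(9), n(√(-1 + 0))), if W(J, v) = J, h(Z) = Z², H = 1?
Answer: 1268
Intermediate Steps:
n(R) = 2*R*(1 + R) (n(R) = (R + R)*(R + 1) = (2*R)*(1 + R) = 2*R*(1 + R))
1349 - W(h(9), n(√(-1 + 0))) = 1349 - 1*9² = 1349 - 1*81 = 1349 - 81 = 1268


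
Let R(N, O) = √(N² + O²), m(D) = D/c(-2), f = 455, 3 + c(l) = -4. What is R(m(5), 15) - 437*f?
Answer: -198835 + 5*√442/7 ≈ -1.9882e+5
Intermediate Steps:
c(l) = -7 (c(l) = -3 - 4 = -7)
m(D) = -D/7 (m(D) = D/(-7) = D*(-⅐) = -D/7)
R(m(5), 15) - 437*f = √((-⅐*5)² + 15²) - 437*455 = √((-5/7)² + 225) - 198835 = √(25/49 + 225) - 198835 = √(11050/49) - 198835 = 5*√442/7 - 198835 = -198835 + 5*√442/7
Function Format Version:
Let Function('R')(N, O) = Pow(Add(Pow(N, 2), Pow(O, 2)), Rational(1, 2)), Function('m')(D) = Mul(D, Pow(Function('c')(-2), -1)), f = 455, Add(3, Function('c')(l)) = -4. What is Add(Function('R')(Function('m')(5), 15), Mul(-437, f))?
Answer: Add(-198835, Mul(Rational(5, 7), Pow(442, Rational(1, 2)))) ≈ -1.9882e+5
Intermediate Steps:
Function('c')(l) = -7 (Function('c')(l) = Add(-3, -4) = -7)
Function('m')(D) = Mul(Rational(-1, 7), D) (Function('m')(D) = Mul(D, Pow(-7, -1)) = Mul(D, Rational(-1, 7)) = Mul(Rational(-1, 7), D))
Add(Function('R')(Function('m')(5), 15), Mul(-437, f)) = Add(Pow(Add(Pow(Mul(Rational(-1, 7), 5), 2), Pow(15, 2)), Rational(1, 2)), Mul(-437, 455)) = Add(Pow(Add(Pow(Rational(-5, 7), 2), 225), Rational(1, 2)), -198835) = Add(Pow(Add(Rational(25, 49), 225), Rational(1, 2)), -198835) = Add(Pow(Rational(11050, 49), Rational(1, 2)), -198835) = Add(Mul(Rational(5, 7), Pow(442, Rational(1, 2))), -198835) = Add(-198835, Mul(Rational(5, 7), Pow(442, Rational(1, 2))))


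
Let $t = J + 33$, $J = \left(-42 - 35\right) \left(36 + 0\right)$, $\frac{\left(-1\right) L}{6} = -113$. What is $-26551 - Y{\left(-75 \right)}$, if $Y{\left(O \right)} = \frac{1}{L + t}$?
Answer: $- \frac{54721610}{2061} \approx -26551.0$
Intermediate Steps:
$L = 678$ ($L = \left(-6\right) \left(-113\right) = 678$)
$J = -2772$ ($J = \left(-77\right) 36 = -2772$)
$t = -2739$ ($t = -2772 + 33 = -2739$)
$Y{\left(O \right)} = - \frac{1}{2061}$ ($Y{\left(O \right)} = \frac{1}{678 - 2739} = \frac{1}{-2061} = - \frac{1}{2061}$)
$-26551 - Y{\left(-75 \right)} = -26551 - - \frac{1}{2061} = -26551 + \frac{1}{2061} = - \frac{54721610}{2061}$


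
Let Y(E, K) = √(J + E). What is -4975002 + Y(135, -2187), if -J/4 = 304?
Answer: -4975002 + I*√1081 ≈ -4.975e+6 + 32.879*I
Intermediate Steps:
J = -1216 (J = -4*304 = -1216)
Y(E, K) = √(-1216 + E)
-4975002 + Y(135, -2187) = -4975002 + √(-1216 + 135) = -4975002 + √(-1081) = -4975002 + I*√1081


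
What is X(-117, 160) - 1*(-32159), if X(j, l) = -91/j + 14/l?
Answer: 23155103/720 ≈ 32160.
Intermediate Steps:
X(-117, 160) - 1*(-32159) = (-91/(-117) + 14/160) - 1*(-32159) = (-91*(-1/117) + 14*(1/160)) + 32159 = (7/9 + 7/80) + 32159 = 623/720 + 32159 = 23155103/720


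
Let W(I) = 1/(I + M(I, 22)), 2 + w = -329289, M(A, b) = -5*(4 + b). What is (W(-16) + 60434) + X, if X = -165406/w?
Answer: 2905478174909/48076486 ≈ 60435.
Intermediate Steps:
M(A, b) = -20 - 5*b
w = -329291 (w = -2 - 329289 = -329291)
X = 165406/329291 (X = -165406/(-329291) = -165406*(-1/329291) = 165406/329291 ≈ 0.50231)
W(I) = 1/(-130 + I) (W(I) = 1/(I + (-20 - 5*22)) = 1/(I + (-20 - 110)) = 1/(I - 130) = 1/(-130 + I))
(W(-16) + 60434) + X = (1/(-130 - 16) + 60434) + 165406/329291 = (1/(-146) + 60434) + 165406/329291 = (-1/146 + 60434) + 165406/329291 = 8823363/146 + 165406/329291 = 2905478174909/48076486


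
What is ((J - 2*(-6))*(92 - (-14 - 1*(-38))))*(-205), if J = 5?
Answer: -236980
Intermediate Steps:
((J - 2*(-6))*(92 - (-14 - 1*(-38))))*(-205) = ((5 - 2*(-6))*(92 - (-14 - 1*(-38))))*(-205) = ((5 + 12)*(92 - (-14 + 38)))*(-205) = (17*(92 - 1*24))*(-205) = (17*(92 - 24))*(-205) = (17*68)*(-205) = 1156*(-205) = -236980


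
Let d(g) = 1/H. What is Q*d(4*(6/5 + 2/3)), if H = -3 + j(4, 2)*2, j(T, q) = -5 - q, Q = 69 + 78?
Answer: -147/17 ≈ -8.6471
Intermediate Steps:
Q = 147
H = -17 (H = -3 + (-5 - 1*2)*2 = -3 + (-5 - 2)*2 = -3 - 7*2 = -3 - 14 = -17)
d(g) = -1/17 (d(g) = 1/(-17) = -1/17)
Q*d(4*(6/5 + 2/3)) = 147*(-1/17) = -147/17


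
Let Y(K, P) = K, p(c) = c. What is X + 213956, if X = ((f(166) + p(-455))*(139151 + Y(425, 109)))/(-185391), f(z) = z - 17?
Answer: 4412025228/20599 ≈ 2.1419e+5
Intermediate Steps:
f(z) = -17 + z
X = 4745584/20599 (X = (((-17 + 166) - 455)*(139151 + 425))/(-185391) = ((149 - 455)*139576)*(-1/185391) = -306*139576*(-1/185391) = -42710256*(-1/185391) = 4745584/20599 ≈ 230.38)
X + 213956 = 4745584/20599 + 213956 = 4412025228/20599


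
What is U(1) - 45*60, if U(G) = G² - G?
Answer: -2700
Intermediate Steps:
U(1) - 45*60 = 1*(-1 + 1) - 45*60 = 1*0 - 2700 = 0 - 2700 = -2700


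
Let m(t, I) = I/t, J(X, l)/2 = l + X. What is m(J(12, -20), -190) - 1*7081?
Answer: -56553/8 ≈ -7069.1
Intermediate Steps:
J(X, l) = 2*X + 2*l (J(X, l) = 2*(l + X) = 2*(X + l) = 2*X + 2*l)
m(J(12, -20), -190) - 1*7081 = -190/(2*12 + 2*(-20)) - 1*7081 = -190/(24 - 40) - 7081 = -190/(-16) - 7081 = -190*(-1/16) - 7081 = 95/8 - 7081 = -56553/8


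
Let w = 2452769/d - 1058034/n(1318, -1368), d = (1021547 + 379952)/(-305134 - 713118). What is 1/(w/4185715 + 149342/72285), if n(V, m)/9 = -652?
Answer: 2513422754996431170/4122804091234705517 ≈ 0.60964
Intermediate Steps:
n(V, m) = -5868 (n(V, m) = 9*(-652) = -5868)
d = -1401499/1018252 (d = 1401499/(-1018252) = 1401499*(-1/1018252) = -1401499/1018252 ≈ -1.3764)
w = -222031271652773/124606002 (w = 2452769/(-1401499/1018252) - 1058034/(-5868) = 2452769*(-1018252/1401499) - 1058034*(-1/5868) = -227048812708/127409 + 176339/978 = -222031271652773/124606002 ≈ -1.7819e+6)
1/(w/4185715 + 149342/72285) = 1/(-222031271652773/124606002/4185715 + 149342/72285) = 1/(-222031271652773/124606002*1/4185715 + 149342*(1/72285)) = 1/(-222031271652773/521565211661430 + 149342/72285) = 1/(4122804091234705517/2513422754996431170) = 2513422754996431170/4122804091234705517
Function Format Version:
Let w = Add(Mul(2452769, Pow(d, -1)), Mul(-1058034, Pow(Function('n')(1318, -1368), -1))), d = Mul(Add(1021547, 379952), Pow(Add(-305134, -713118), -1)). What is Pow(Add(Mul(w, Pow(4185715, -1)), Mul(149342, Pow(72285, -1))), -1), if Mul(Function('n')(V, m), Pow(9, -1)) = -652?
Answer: Rational(2513422754996431170, 4122804091234705517) ≈ 0.60964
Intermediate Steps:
Function('n')(V, m) = -5868 (Function('n')(V, m) = Mul(9, -652) = -5868)
d = Rational(-1401499, 1018252) (d = Mul(1401499, Pow(-1018252, -1)) = Mul(1401499, Rational(-1, 1018252)) = Rational(-1401499, 1018252) ≈ -1.3764)
w = Rational(-222031271652773, 124606002) (w = Add(Mul(2452769, Pow(Rational(-1401499, 1018252), -1)), Mul(-1058034, Pow(-5868, -1))) = Add(Mul(2452769, Rational(-1018252, 1401499)), Mul(-1058034, Rational(-1, 5868))) = Add(Rational(-227048812708, 127409), Rational(176339, 978)) = Rational(-222031271652773, 124606002) ≈ -1.7819e+6)
Pow(Add(Mul(w, Pow(4185715, -1)), Mul(149342, Pow(72285, -1))), -1) = Pow(Add(Mul(Rational(-222031271652773, 124606002), Pow(4185715, -1)), Mul(149342, Pow(72285, -1))), -1) = Pow(Add(Mul(Rational(-222031271652773, 124606002), Rational(1, 4185715)), Mul(149342, Rational(1, 72285))), -1) = Pow(Add(Rational(-222031271652773, 521565211661430), Rational(149342, 72285)), -1) = Pow(Rational(4122804091234705517, 2513422754996431170), -1) = Rational(2513422754996431170, 4122804091234705517)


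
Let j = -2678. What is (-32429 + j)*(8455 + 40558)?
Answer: -1720699391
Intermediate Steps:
(-32429 + j)*(8455 + 40558) = (-32429 - 2678)*(8455 + 40558) = -35107*49013 = -1720699391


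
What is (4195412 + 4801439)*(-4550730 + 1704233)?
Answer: -25609509380947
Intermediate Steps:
(4195412 + 4801439)*(-4550730 + 1704233) = 8996851*(-2846497) = -25609509380947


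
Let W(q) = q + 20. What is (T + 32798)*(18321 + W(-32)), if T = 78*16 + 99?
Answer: 625160805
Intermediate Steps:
W(q) = 20 + q
T = 1347 (T = 1248 + 99 = 1347)
(T + 32798)*(18321 + W(-32)) = (1347 + 32798)*(18321 + (20 - 32)) = 34145*(18321 - 12) = 34145*18309 = 625160805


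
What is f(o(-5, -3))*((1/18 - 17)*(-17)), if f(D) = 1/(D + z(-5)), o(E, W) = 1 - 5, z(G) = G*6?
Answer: -305/36 ≈ -8.4722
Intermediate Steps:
z(G) = 6*G
o(E, W) = -4
f(D) = 1/(-30 + D) (f(D) = 1/(D + 6*(-5)) = 1/(D - 30) = 1/(-30 + D))
f(o(-5, -3))*((1/18 - 17)*(-17)) = ((1/18 - 17)*(-17))/(-30 - 4) = ((1/18 - 17)*(-17))/(-34) = -(-305)*(-17)/612 = -1/34*5185/18 = -305/36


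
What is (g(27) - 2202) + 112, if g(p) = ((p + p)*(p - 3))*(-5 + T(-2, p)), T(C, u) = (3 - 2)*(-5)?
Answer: -15050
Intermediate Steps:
T(C, u) = -5 (T(C, u) = 1*(-5) = -5)
g(p) = -20*p*(-3 + p) (g(p) = ((p + p)*(p - 3))*(-5 - 5) = ((2*p)*(-3 + p))*(-10) = (2*p*(-3 + p))*(-10) = -20*p*(-3 + p))
(g(27) - 2202) + 112 = (20*27*(3 - 1*27) - 2202) + 112 = (20*27*(3 - 27) - 2202) + 112 = (20*27*(-24) - 2202) + 112 = (-12960 - 2202) + 112 = -15162 + 112 = -15050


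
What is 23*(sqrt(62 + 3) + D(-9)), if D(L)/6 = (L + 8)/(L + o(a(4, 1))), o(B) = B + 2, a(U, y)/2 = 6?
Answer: -138/5 + 23*sqrt(65) ≈ 157.83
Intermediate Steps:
a(U, y) = 12 (a(U, y) = 2*6 = 12)
o(B) = 2 + B
D(L) = 6*(8 + L)/(14 + L) (D(L) = 6*((L + 8)/(L + (2 + 12))) = 6*((8 + L)/(L + 14)) = 6*((8 + L)/(14 + L)) = 6*(8 + L)/(14 + L))
23*(sqrt(62 + 3) + D(-9)) = 23*(sqrt(62 + 3) + 6*(8 - 9)/(14 - 9)) = 23*(sqrt(65) + 6*(-1)/5) = 23*(sqrt(65) + 6*(1/5)*(-1)) = 23*(sqrt(65) - 6/5) = 23*(-6/5 + sqrt(65)) = -138/5 + 23*sqrt(65)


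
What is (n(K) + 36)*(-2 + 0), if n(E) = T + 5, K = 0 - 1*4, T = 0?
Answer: -82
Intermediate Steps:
K = -4 (K = 0 - 4 = -4)
n(E) = 5 (n(E) = 0 + 5 = 5)
(n(K) + 36)*(-2 + 0) = (5 + 36)*(-2 + 0) = 41*(-2) = -82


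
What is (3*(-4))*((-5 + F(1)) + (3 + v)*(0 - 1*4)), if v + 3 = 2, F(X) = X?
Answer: 144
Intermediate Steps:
v = -1 (v = -3 + 2 = -1)
(3*(-4))*((-5 + F(1)) + (3 + v)*(0 - 1*4)) = (3*(-4))*((-5 + 1) + (3 - 1)*(0 - 1*4)) = -12*(-4 + 2*(0 - 4)) = -12*(-4 + 2*(-4)) = -12*(-4 - 8) = -12*(-12) = 144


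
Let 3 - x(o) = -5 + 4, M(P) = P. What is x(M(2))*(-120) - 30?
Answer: -510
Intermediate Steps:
x(o) = 4 (x(o) = 3 - (-5 + 4) = 3 - 1*(-1) = 3 + 1 = 4)
x(M(2))*(-120) - 30 = 4*(-120) - 30 = -480 - 30 = -510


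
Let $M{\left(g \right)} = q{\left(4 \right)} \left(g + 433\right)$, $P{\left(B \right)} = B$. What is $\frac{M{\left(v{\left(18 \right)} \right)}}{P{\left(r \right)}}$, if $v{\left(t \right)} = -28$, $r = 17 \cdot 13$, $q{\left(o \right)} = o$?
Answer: $\frac{1620}{221} \approx 7.3303$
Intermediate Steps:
$r = 221$
$M{\left(g \right)} = 1732 + 4 g$ ($M{\left(g \right)} = 4 \left(g + 433\right) = 4 \left(433 + g\right) = 1732 + 4 g$)
$\frac{M{\left(v{\left(18 \right)} \right)}}{P{\left(r \right)}} = \frac{1732 + 4 \left(-28\right)}{221} = \left(1732 - 112\right) \frac{1}{221} = 1620 \cdot \frac{1}{221} = \frac{1620}{221}$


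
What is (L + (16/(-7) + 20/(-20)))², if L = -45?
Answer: 114244/49 ≈ 2331.5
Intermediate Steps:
(L + (16/(-7) + 20/(-20)))² = (-45 + (16/(-7) + 20/(-20)))² = (-45 + (16*(-⅐) + 20*(-1/20)))² = (-45 + (-16/7 - 1))² = (-45 - 23/7)² = (-338/7)² = 114244/49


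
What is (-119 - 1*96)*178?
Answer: -38270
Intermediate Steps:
(-119 - 1*96)*178 = (-119 - 96)*178 = -215*178 = -38270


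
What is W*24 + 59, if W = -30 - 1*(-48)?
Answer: 491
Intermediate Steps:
W = 18 (W = -30 + 48 = 18)
W*24 + 59 = 18*24 + 59 = 432 + 59 = 491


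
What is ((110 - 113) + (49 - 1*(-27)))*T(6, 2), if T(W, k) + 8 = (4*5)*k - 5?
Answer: 1971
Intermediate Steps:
T(W, k) = -13 + 20*k (T(W, k) = -8 + ((4*5)*k - 5) = -8 + (20*k - 5) = -8 + (-5 + 20*k) = -13 + 20*k)
((110 - 113) + (49 - 1*(-27)))*T(6, 2) = ((110 - 113) + (49 - 1*(-27)))*(-13 + 20*2) = (-3 + (49 + 27))*(-13 + 40) = (-3 + 76)*27 = 73*27 = 1971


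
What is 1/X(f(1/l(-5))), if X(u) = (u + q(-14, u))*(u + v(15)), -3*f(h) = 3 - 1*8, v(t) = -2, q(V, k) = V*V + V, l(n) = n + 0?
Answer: -9/551 ≈ -0.016334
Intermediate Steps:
l(n) = n
q(V, k) = V + V**2 (q(V, k) = V**2 + V = V + V**2)
f(h) = 5/3 (f(h) = -(3 - 1*8)/3 = -(3 - 8)/3 = -1/3*(-5) = 5/3)
X(u) = (-2 + u)*(182 + u) (X(u) = (u - 14*(1 - 14))*(u - 2) = (u - 14*(-13))*(-2 + u) = (u + 182)*(-2 + u) = (182 + u)*(-2 + u) = (-2 + u)*(182 + u))
1/X(f(1/l(-5))) = 1/(-364 + (5/3)**2 + 180*(5/3)) = 1/(-364 + 25/9 + 300) = 1/(-551/9) = -9/551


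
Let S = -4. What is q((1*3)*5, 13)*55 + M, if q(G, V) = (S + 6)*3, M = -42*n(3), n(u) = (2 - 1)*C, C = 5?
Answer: 120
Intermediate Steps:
n(u) = 5 (n(u) = (2 - 1)*5 = 1*5 = 5)
M = -210 (M = -42*5 = -210)
q(G, V) = 6 (q(G, V) = (-4 + 6)*3 = 2*3 = 6)
q((1*3)*5, 13)*55 + M = 6*55 - 210 = 330 - 210 = 120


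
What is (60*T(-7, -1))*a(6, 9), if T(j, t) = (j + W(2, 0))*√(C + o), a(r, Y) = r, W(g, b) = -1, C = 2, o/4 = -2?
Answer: -2880*I*√6 ≈ -7054.5*I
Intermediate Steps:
o = -8 (o = 4*(-2) = -8)
T(j, t) = I*√6*(-1 + j) (T(j, t) = (j - 1)*√(2 - 8) = (-1 + j)*√(-6) = (-1 + j)*(I*√6) = I*√6*(-1 + j))
(60*T(-7, -1))*a(6, 9) = (60*(I*√6*(-1 - 7)))*6 = (60*(I*√6*(-8)))*6 = (60*(-8*I*√6))*6 = -480*I*√6*6 = -2880*I*√6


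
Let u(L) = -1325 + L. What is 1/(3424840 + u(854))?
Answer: 1/3424369 ≈ 2.9202e-7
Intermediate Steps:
1/(3424840 + u(854)) = 1/(3424840 + (-1325 + 854)) = 1/(3424840 - 471) = 1/3424369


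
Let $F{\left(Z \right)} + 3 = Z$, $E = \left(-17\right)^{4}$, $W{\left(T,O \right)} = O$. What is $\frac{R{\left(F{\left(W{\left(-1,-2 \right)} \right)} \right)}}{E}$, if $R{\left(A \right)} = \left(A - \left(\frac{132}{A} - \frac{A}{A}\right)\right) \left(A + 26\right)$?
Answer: $\frac{2352}{417605} \approx 0.0056321$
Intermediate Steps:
$E = 83521$
$F{\left(Z \right)} = -3 + Z$
$R{\left(A \right)} = \left(26 + A\right) \left(1 + A - \frac{132}{A}\right)$ ($R{\left(A \right)} = \left(A + \left(1 - \frac{132}{A}\right)\right) \left(26 + A\right) = \left(1 + A - \frac{132}{A}\right) \left(26 + A\right) = \left(26 + A\right) \left(1 + A - \frac{132}{A}\right)$)
$\frac{R{\left(F{\left(W{\left(-1,-2 \right)} \right)} \right)}}{E} = \frac{-106 + \left(-3 - 2\right)^{2} - \frac{3432}{-3 - 2} + 27 \left(-3 - 2\right)}{83521} = \left(-106 + \left(-5\right)^{2} - \frac{3432}{-5} + 27 \left(-5\right)\right) \frac{1}{83521} = \left(-106 + 25 - - \frac{3432}{5} - 135\right) \frac{1}{83521} = \left(-106 + 25 + \frac{3432}{5} - 135\right) \frac{1}{83521} = \frac{2352}{5} \cdot \frac{1}{83521} = \frac{2352}{417605}$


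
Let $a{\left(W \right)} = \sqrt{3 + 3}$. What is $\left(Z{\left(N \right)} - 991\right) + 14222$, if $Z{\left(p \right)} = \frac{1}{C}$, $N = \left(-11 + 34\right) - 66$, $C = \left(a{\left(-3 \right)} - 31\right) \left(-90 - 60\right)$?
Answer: $\frac{1895340781}{143250} + \frac{\sqrt{6}}{143250} \approx 13231.0$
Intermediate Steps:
$a{\left(W \right)} = \sqrt{6}$
$C = 4650 - 150 \sqrt{6}$ ($C = \left(\sqrt{6} - 31\right) \left(-90 - 60\right) = \left(-31 + \sqrt{6}\right) \left(-150\right) = 4650 - 150 \sqrt{6} \approx 4282.6$)
$N = -43$ ($N = 23 - 66 = -43$)
$Z{\left(p \right)} = \frac{1}{4650 - 150 \sqrt{6}}$
$\left(Z{\left(N \right)} - 991\right) + 14222 = \left(\left(\frac{31}{143250} + \frac{\sqrt{6}}{143250}\right) - 991\right) + 14222 = \left(- \frac{141960719}{143250} + \frac{\sqrt{6}}{143250}\right) + 14222 = \frac{1895340781}{143250} + \frac{\sqrt{6}}{143250}$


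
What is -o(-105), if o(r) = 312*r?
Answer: 32760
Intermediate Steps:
-o(-105) = -312*(-105) = -1*(-32760) = 32760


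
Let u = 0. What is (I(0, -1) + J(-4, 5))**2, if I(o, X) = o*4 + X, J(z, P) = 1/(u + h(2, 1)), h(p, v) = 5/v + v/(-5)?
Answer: 361/576 ≈ 0.62674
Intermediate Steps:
h(p, v) = 5/v - v/5 (h(p, v) = 5/v + v*(-1/5) = 5/v - v/5)
J(z, P) = 5/24 (J(z, P) = 1/(0 + (5/1 - 1/5*1)) = 1/(0 + (5*1 - 1/5)) = 1/(0 + (5 - 1/5)) = 1/(0 + 24/5) = 1/(24/5) = 5/24)
I(o, X) = X + 4*o (I(o, X) = 4*o + X = X + 4*o)
(I(0, -1) + J(-4, 5))**2 = ((-1 + 4*0) + 5/24)**2 = ((-1 + 0) + 5/24)**2 = (-1 + 5/24)**2 = (-19/24)**2 = 361/576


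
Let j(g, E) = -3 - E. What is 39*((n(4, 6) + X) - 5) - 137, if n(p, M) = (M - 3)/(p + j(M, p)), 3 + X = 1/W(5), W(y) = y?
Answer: -2401/5 ≈ -480.20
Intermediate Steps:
X = -14/5 (X = -3 + 1/5 = -3 + ⅕ = -14/5 ≈ -2.8000)
n(p, M) = 1 - M/3 (n(p, M) = (M - 3)/(p + (-3 - p)) = (-3 + M)/(-3) = (-3 + M)*(-⅓) = 1 - M/3)
39*((n(4, 6) + X) - 5) - 137 = 39*(((1 - ⅓*6) - 14/5) - 5) - 137 = 39*(((1 - 2) - 14/5) - 5) - 137 = 39*((-1 - 14/5) - 5) - 137 = 39*(-19/5 - 5) - 137 = 39*(-44/5) - 137 = -1716/5 - 137 = -2401/5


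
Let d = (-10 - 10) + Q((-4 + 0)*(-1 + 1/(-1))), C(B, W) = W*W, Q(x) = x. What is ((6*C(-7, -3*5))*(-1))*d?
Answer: 16200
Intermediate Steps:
C(B, W) = W²
d = -12 (d = (-10 - 10) + (-4 + 0)*(-1 + 1/(-1)) = -20 - 4*(-1 - 1) = -20 - 4*(-2) = -20 + 8 = -12)
((6*C(-7, -3*5))*(-1))*d = ((6*(-3*5)²)*(-1))*(-12) = ((6*(-15)²)*(-1))*(-12) = ((6*225)*(-1))*(-12) = (1350*(-1))*(-12) = -1350*(-12) = 16200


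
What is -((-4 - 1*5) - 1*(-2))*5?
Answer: 35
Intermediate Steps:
-((-4 - 1*5) - 1*(-2))*5 = -((-4 - 5) + 2)*5 = -(-9 + 2)*5 = -1*(-7)*5 = 7*5 = 35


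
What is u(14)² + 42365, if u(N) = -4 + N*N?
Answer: 79229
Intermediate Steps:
u(N) = -4 + N²
u(14)² + 42365 = (-4 + 14²)² + 42365 = (-4 + 196)² + 42365 = 192² + 42365 = 36864 + 42365 = 79229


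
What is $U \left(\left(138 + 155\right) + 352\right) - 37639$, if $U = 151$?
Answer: $59756$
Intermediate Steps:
$U \left(\left(138 + 155\right) + 352\right) - 37639 = 151 \left(\left(138 + 155\right) + 352\right) - 37639 = 151 \left(293 + 352\right) - 37639 = 151 \cdot 645 - 37639 = 97395 - 37639 = 59756$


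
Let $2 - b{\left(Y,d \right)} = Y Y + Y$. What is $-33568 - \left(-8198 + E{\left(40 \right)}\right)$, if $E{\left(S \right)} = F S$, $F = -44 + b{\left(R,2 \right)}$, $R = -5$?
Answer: $-22890$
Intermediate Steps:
$b{\left(Y,d \right)} = 2 - Y - Y^{2}$ ($b{\left(Y,d \right)} = 2 - \left(Y Y + Y\right) = 2 - \left(Y^{2} + Y\right) = 2 - \left(Y + Y^{2}\right) = 2 - Y - Y^{2}$)
$F = -62$ ($F = -44 - 18 = -62$)
$E{\left(S \right)} = - 62 S$
$-33568 - \left(-8198 + E{\left(40 \right)}\right) = -33568 + \left(8198 - \left(-62\right) 40\right) = -33568 + \left(8198 - -2480\right) = -33568 + \left(8198 + 2480\right) = -33568 + 10678 = -22890$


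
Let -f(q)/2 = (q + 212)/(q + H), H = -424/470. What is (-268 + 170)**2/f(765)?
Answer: -862261526/229595 ≈ -3755.6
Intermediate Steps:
H = -212/235 (H = -424*1/470 = -212/235 ≈ -0.90213)
f(q) = -2*(212 + q)/(-212/235 + q) (f(q) = -2*(q + 212)/(q - 212/235) = -2*(212 + q)/(-212/235 + q))
(-268 + 170)**2/f(765) = (-268 + 170)**2/((470*(-212 - 1*765)/(-212 + 235*765))) = (-98)**2/((470*(-212 - 765)/(-212 + 179775))) = 9604/((470*(-977)/179563)) = 9604/((470*(1/179563)*(-977))) = 9604/(-459190/179563) = 9604*(-179563/459190) = -862261526/229595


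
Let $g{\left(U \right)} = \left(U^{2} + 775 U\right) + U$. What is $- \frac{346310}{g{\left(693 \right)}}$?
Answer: $- \frac{346310}{1018017} \approx -0.34018$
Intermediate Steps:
$g{\left(U \right)} = U^{2} + 776 U$
$- \frac{346310}{g{\left(693 \right)}} = - \frac{346310}{693 \left(776 + 693\right)} = - \frac{346310}{693 \cdot 1469} = - \frac{346310}{1018017}$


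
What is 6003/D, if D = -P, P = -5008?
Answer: 6003/5008 ≈ 1.1987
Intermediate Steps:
D = 5008 (D = -1*(-5008) = 5008)
6003/D = 6003/5008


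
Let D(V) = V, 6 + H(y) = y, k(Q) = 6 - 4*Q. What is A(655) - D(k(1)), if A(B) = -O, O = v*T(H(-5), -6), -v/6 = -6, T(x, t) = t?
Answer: 214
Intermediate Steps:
H(y) = -6 + y
v = 36 (v = -6*(-6) = 36)
O = -216 (O = 36*(-6) = -216)
A(B) = 216 (A(B) = -1*(-216) = 216)
A(655) - D(k(1)) = 216 - (6 - 4*1) = 216 - (6 - 4) = 216 - 1*2 = 216 - 2 = 214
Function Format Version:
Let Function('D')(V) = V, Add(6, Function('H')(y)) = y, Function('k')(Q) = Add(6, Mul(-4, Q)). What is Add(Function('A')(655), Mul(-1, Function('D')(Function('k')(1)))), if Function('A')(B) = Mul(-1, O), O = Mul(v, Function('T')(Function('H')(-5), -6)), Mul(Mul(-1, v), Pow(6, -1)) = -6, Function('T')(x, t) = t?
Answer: 214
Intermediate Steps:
Function('H')(y) = Add(-6, y)
v = 36 (v = Mul(-6, -6) = 36)
O = -216 (O = Mul(36, -6) = -216)
Function('A')(B) = 216 (Function('A')(B) = Mul(-1, -216) = 216)
Add(Function('A')(655), Mul(-1, Function('D')(Function('k')(1)))) = Add(216, Mul(-1, Add(6, Mul(-4, 1)))) = Add(216, Mul(-1, Add(6, -4))) = Add(216, Mul(-1, 2)) = Add(216, -2) = 214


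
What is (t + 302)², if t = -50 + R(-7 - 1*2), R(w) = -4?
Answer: 61504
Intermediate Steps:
t = -54 (t = -50 - 4 = -54)
(t + 302)² = (-54 + 302)² = 248² = 61504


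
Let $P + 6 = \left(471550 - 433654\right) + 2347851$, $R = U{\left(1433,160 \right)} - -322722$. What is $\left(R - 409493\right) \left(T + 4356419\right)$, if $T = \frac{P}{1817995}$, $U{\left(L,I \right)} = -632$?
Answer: $- \frac{692227420060497338}{1817995} \approx -3.8076 \cdot 10^{11}$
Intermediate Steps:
$R = 322090$ ($R = -632 - -322722 = -632 + 322722 = 322090$)
$P = 2385741$ ($P = -6 + \left(\left(471550 - 433654\right) + 2347851\right) = -6 + \left(37896 + 2347851\right) = -6 + 2385747 = 2385741$)
$T = \frac{2385741}{1817995} \approx 1.3123$
$\left(R - 409493\right) \left(T + 4356419\right) = \left(322090 - 409493\right) \left(\frac{2385741}{1817995} + 4356419\right) = \left(-87403\right) \frac{7919950345646}{1817995} = - \frac{692227420060497338}{1817995}$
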